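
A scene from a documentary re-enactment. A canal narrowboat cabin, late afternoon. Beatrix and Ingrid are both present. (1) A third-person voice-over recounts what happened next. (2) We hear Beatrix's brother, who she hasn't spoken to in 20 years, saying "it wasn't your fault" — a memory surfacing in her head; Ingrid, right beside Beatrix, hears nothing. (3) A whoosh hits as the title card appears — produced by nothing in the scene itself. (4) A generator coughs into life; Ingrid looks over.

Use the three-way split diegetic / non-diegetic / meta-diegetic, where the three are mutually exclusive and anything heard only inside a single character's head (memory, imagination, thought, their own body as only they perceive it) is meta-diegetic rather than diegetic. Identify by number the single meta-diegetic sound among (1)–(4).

(1) is non-diegetic: external voice-over — not a character, not heard by anyone in the scene.
(2) it's Beatrix's recollection rendered as sound; the other character can't hear it → meta-diegetic.
(3) is non-diegetic: an editorial stinger — it belongs to the cut, not the story world.
(4) is diegetic: a generator is a real object/event in the scene's world.
Only (2) is meta-diegetic.

2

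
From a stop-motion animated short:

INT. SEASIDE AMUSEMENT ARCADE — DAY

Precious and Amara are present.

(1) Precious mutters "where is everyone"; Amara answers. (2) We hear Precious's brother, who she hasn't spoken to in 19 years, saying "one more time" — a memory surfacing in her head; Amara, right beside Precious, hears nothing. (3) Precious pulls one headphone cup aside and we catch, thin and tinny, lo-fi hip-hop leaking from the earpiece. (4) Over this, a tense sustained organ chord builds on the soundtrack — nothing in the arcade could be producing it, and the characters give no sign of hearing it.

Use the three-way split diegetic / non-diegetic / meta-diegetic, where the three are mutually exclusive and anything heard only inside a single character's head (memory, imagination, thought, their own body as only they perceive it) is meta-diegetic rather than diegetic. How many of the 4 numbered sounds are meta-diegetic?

Sound (1): Precious is a character speaking aloud in the scene, so diegetic.
(2) the voice is a memory playing only inside Precious's mind; Amara can't hear it → meta-diegetic.
Sound (3): it's leaking from a physical pair of headphones in the scene, so diegetic.
(4) is non-diegetic: score with no on-screen or off-screen source; it exists for the audience alone.
Meta-diegetic: (2) — that's 1.

1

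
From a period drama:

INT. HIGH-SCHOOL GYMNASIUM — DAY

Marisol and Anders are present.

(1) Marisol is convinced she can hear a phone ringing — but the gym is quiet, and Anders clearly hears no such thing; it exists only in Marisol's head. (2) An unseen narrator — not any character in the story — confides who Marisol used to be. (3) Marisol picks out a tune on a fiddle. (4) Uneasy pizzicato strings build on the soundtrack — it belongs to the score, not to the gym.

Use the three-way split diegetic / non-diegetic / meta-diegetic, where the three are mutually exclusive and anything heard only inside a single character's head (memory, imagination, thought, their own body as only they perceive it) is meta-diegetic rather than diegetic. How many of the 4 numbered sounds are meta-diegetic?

1

(1) subjective to Marisol: the gym is silent and Anders hears nothing → meta-diegetic.
Sound (2): external voice-over — not a character, not heard by anyone in the scene, so non-diegetic.
(3) is diegetic: a character is playing a fiddle on screen.
(4) is non-diegetic: it has no source in the story world and no character can hear it — it's underscore.
So 1 of the 4 is meta-diegetic: (1).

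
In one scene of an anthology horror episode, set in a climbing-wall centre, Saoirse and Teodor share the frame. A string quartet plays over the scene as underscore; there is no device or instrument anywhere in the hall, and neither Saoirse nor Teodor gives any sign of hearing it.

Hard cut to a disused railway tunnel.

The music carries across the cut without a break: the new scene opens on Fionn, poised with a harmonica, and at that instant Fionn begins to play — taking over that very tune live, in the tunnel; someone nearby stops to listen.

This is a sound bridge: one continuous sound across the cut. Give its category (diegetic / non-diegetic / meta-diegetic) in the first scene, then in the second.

non-diegetic, diegetic

Scene one: there's no in-world source anywhere and no character hears it — underscore for the audience only → non-diegetic.
Scene two: from the moment Fionn starts playing, the tune is being performed on a harmonica inside the story world and another character hears it → diegetic.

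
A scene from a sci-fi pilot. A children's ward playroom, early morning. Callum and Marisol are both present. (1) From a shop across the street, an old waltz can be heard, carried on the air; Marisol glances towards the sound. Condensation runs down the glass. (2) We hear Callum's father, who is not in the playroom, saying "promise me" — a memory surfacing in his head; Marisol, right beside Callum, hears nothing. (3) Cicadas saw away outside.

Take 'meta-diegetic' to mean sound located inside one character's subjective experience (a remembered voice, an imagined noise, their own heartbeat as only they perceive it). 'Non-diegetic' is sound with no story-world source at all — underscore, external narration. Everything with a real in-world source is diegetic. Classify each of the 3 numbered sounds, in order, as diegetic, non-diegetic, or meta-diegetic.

Sound (1): it's coming from a shop across the street — a location within the story world — and Marisol reacts, so diegetic.
(2) the voice is a memory playing only inside Callum's mind; Marisol can't hear it → meta-diegetic.
(3) is diegetic: cicadas is part of the location's real environment.

diegetic, meta-diegetic, diegetic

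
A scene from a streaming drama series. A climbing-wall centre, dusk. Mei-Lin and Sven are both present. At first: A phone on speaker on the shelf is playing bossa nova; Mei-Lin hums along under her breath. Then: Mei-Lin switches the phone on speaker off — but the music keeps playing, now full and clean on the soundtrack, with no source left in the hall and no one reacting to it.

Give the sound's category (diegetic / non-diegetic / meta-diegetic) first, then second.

First: a phone on speaker is a real in-scene source and Mei-Lin reacts to it → diegetic.
Second: there is no longer any in-world source and no one can hear it — it has become underscore → non-diegetic.

diegetic, non-diegetic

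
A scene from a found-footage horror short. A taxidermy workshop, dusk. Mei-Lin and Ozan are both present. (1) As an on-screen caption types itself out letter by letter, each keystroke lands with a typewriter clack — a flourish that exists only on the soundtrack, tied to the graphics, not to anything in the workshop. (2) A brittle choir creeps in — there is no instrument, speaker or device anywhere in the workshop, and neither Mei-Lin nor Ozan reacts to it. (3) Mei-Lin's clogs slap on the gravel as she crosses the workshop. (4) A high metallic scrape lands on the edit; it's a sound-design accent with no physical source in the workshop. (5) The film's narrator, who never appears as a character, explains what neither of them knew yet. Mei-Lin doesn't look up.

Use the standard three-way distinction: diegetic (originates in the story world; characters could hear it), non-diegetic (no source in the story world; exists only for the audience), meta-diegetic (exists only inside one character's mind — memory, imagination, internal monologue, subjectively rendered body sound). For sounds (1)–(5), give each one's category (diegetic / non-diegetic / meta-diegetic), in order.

non-diegetic, non-diegetic, diegetic, non-diegetic, non-diegetic

(1) it accompanies on-screen graphics, not anything inside the story world → non-diegetic.
Sound (2): it has no source in the story world and no character can hear it — it's underscore, so non-diegetic.
Sound (3): it's the physical sound of Mei-Lin moving in the space, so diegetic.
(4) is non-diegetic: nothing in the scene produces it; it's an accent added for the audience.
(5) commentary laid over the scene from outside the fiction → non-diegetic.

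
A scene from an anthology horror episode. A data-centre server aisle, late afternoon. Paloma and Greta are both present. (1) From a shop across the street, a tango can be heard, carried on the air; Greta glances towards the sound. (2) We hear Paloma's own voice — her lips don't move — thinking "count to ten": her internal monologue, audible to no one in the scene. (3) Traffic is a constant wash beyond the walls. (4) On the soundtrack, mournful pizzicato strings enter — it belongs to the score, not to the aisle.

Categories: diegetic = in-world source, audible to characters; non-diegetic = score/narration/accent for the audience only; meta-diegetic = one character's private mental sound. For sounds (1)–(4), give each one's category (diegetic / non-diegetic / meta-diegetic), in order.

diegetic, meta-diegetic, diegetic, non-diegetic

(1) is diegetic: off-screen diegetic: the source is out of frame but still in the story's space.
(2) is meta-diegetic: it's Paloma's unspoken thought, heard only by the audience via her subjectivity.
(3) is diegetic: ambient/room sound belonging to the story's physical space.
(4) is non-diegetic: it has no source in the story world and no character can hear it — it's underscore.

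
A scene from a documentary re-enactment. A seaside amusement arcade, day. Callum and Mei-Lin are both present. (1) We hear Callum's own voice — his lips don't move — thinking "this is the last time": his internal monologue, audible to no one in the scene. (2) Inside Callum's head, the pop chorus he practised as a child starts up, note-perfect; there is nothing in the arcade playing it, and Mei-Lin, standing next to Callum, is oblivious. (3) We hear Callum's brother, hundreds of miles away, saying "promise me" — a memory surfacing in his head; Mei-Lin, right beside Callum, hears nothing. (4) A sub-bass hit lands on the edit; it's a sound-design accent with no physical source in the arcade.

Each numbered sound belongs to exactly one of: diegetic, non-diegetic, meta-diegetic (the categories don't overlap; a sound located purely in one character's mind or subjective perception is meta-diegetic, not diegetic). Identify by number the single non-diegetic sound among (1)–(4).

(1) internal monologue — inside Callum's mind, not spoken into the scene → meta-diegetic.
(2) is meta-diegetic: it lives in Callum's subjectivity, not in the arcade.
Sound (3): a remembered line, private to Callum — not present in the room, not audible to Mei-Lin, so meta-diegetic.
(4) is non-diegetic: an editorial stinger — it belongs to the cut, not the story world.
Only (4) is non-diegetic.

4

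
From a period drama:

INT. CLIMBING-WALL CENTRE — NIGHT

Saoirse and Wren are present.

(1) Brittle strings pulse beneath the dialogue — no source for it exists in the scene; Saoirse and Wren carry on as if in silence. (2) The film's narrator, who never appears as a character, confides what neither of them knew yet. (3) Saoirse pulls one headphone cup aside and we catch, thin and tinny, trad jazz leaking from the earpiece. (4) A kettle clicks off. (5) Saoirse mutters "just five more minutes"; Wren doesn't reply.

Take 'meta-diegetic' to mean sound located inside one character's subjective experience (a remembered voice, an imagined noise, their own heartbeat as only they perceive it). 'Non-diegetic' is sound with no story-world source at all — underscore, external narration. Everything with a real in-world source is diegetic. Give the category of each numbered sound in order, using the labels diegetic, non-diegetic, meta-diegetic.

non-diegetic, non-diegetic, diegetic, diegetic, diegetic

(1) is non-diegetic: nothing in the hall produces it and the characters don't hear it — pure soundtrack.
(2) is non-diegetic: the narrator exists outside the story world, addressing only the audience.
Sound (3): the earpiece is a real device on Saoirse's head — source music, so diegetic.
Sound (4): the sound comes from a kettle physically present in the location, so diegetic.
(5) Saoirse is a character speaking aloud in the scene → diegetic.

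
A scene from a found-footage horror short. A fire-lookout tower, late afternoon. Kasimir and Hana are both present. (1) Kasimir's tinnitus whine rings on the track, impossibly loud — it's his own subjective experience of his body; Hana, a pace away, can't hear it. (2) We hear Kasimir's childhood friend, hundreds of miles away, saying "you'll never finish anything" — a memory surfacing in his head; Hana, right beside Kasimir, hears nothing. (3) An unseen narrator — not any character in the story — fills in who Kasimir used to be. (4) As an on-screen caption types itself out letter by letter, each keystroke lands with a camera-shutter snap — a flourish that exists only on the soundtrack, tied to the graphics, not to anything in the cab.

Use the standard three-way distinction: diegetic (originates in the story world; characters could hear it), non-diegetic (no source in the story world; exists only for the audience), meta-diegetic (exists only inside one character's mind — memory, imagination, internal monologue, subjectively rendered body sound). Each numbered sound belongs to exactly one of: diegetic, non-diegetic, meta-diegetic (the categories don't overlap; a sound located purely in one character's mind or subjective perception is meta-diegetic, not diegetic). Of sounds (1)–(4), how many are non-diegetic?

2

(1) it's Kasimir's internal bodily sensation rendered as sound; only Kasimir 'hears' it → meta-diegetic.
(2) a remembered line, private to Kasimir — not present in the room, not audible to Hana → meta-diegetic.
(3) is non-diegetic: external voice-over — not a character, not heard by anyone in the scene.
(4) is non-diegetic: the caption isn't part of the story world, so neither is the sound tied to it.
Non-diegetic: (3), (4) — that's 2.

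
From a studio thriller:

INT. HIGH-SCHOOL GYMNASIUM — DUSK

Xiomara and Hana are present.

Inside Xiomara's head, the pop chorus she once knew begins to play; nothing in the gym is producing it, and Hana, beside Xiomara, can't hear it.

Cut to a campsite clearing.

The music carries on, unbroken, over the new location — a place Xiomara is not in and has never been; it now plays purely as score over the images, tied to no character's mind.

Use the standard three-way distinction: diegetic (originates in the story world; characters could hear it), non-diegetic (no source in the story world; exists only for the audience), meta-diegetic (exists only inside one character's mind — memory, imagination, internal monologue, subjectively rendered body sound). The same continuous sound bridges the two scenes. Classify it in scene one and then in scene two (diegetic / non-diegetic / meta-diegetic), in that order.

Scene one: the music exists only inside Xiomara's mind; Hana can't hear it → meta-diegetic.
Scene two: it's detached from Xiomara entirely and plays over unrelated images with no in-world source — conventional underscore → non-diegetic.

meta-diegetic, non-diegetic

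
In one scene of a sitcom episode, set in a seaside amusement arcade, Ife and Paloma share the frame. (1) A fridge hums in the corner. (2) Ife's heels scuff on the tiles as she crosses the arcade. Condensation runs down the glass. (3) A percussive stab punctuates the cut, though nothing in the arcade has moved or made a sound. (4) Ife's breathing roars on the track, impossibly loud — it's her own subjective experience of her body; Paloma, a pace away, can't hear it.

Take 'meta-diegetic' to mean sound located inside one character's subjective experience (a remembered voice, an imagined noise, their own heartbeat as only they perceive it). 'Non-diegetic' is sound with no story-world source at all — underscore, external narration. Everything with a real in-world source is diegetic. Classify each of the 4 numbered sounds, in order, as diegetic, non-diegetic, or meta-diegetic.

Sound (1): ambient/room sound belonging to the story's physical space, so diegetic.
(2) it's the physical sound of Ife moving in the space → diegetic.
(3) it's a sound-design accent with no in-world source; no one in the scene can hear it → non-diegetic.
(4) is meta-diegetic: a subjective body sound — Ife's private perception, inaudible to Paloma.

diegetic, diegetic, non-diegetic, meta-diegetic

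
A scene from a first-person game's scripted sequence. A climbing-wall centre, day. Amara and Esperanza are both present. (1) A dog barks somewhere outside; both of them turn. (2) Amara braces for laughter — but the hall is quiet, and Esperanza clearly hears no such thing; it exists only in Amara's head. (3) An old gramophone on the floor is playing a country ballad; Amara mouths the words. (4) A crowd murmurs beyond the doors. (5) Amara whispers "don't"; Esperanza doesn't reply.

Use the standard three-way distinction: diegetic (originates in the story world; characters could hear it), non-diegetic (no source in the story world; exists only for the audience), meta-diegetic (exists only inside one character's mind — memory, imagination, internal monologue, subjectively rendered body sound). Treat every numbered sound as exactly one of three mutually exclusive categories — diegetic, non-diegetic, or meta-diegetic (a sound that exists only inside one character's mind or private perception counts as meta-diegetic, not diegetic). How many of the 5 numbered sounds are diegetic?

(1) an in-world source (a dog); characters could hear it → diegetic.
(2) is meta-diegetic: subjective to Amara: the hall is silent and Esperanza hears nothing.
(3) an old gramophone is a physical source in the scene and Amara reacts to it → diegetic.
(4) is diegetic: a crowd is part of the location's real environment.
Sound (5): Amara is a character speaking aloud in the scene, so diegetic.
So 4 of the 5 are diegetic: (1), (3), (4), (5).

4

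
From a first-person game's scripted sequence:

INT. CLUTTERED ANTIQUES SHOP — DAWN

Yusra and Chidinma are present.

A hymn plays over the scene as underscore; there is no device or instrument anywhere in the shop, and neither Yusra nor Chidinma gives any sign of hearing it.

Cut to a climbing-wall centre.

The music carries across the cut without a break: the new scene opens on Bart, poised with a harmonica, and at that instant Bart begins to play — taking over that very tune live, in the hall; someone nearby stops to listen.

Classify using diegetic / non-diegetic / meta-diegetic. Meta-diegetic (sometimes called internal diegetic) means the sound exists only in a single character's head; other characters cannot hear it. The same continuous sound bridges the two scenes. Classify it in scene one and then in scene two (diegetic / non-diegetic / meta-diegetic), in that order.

non-diegetic, diegetic

Scene one: there's no in-world source anywhere and no character hears it — underscore for the audience only → non-diegetic.
Scene two: from the moment Bart starts playing, the tune is being performed on a harmonica inside the story world and another character hears it → diegetic.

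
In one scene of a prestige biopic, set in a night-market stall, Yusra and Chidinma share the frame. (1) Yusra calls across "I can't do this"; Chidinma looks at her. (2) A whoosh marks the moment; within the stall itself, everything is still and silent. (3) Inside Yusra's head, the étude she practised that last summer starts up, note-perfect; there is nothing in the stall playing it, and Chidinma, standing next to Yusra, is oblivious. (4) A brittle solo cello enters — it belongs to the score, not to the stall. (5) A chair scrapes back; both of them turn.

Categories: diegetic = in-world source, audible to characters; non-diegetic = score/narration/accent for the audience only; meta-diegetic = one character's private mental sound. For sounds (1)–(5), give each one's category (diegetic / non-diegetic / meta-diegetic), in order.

(1) on-screen dialogue — Yusra speaks and Chidinma is there to hear → diegetic.
(2) is non-diegetic: an editorial stinger — it belongs to the cut, not the story world.
Sound (3): it lives in Yusra's subjectivity, not in the stall, so meta-diegetic.
(4) it has no source in the story world and no character can hear it — it's underscore → non-diegetic.
Sound (5): an in-world source (a chair); characters could hear it, so diegetic.

diegetic, non-diegetic, meta-diegetic, non-diegetic, diegetic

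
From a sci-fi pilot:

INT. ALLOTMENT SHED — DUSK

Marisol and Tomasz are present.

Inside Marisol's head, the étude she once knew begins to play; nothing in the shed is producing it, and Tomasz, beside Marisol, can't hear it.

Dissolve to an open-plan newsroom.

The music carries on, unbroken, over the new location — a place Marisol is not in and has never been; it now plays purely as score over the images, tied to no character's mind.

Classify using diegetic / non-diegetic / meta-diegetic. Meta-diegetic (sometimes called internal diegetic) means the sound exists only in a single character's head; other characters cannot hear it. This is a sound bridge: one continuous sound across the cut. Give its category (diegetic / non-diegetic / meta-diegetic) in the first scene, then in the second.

Scene one: the music exists only inside Marisol's mind; Tomasz can't hear it → meta-diegetic.
Scene two: it's detached from Marisol entirely and plays over unrelated images with no in-world source — conventional underscore → non-diegetic.

meta-diegetic, non-diegetic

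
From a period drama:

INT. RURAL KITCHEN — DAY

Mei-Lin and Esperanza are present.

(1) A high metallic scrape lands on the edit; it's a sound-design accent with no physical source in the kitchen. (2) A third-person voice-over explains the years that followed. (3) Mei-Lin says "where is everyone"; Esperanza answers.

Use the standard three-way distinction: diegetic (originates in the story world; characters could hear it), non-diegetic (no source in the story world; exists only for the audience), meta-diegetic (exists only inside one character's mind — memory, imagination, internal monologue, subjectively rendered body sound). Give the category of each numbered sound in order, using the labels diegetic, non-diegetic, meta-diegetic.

(1) nothing in the scene produces it; it's an accent added for the audience → non-diegetic.
Sound (2): commentary laid over the scene from outside the fiction, so non-diegetic.
(3) is diegetic: spoken by a character present in the story world.

non-diegetic, non-diegetic, diegetic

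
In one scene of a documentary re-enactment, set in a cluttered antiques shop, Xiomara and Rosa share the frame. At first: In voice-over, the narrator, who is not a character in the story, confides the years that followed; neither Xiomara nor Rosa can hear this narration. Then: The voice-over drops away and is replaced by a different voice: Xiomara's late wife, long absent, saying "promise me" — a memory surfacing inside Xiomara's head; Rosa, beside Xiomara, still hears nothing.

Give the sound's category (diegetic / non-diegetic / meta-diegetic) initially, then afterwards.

non-diegetic, meta-diegetic

Initially: the external narrator addresses only the audience — outside the story world → non-diegetic.
Afterwards: the replacement voice is a memory inside Xiomara's mind specifically → meta-diegetic.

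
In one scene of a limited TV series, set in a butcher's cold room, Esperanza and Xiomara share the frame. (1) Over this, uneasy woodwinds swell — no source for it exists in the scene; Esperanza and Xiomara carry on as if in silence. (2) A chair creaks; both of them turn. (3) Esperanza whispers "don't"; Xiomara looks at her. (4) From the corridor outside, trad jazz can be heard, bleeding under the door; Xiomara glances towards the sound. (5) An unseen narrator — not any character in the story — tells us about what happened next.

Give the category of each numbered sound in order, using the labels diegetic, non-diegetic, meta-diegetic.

non-diegetic, diegetic, diegetic, diegetic, non-diegetic

(1) score with no on-screen or off-screen source; it exists for the audience alone → non-diegetic.
Sound (2): the sound comes from a chair physically present in the location, so diegetic.
Sound (3): Esperanza is a character speaking aloud in the scene, so diegetic.
(4) is diegetic: the music has an off-screen but real-world source and a character hears it.
Sound (5): external voice-over — not a character, not heard by anyone in the scene, so non-diegetic.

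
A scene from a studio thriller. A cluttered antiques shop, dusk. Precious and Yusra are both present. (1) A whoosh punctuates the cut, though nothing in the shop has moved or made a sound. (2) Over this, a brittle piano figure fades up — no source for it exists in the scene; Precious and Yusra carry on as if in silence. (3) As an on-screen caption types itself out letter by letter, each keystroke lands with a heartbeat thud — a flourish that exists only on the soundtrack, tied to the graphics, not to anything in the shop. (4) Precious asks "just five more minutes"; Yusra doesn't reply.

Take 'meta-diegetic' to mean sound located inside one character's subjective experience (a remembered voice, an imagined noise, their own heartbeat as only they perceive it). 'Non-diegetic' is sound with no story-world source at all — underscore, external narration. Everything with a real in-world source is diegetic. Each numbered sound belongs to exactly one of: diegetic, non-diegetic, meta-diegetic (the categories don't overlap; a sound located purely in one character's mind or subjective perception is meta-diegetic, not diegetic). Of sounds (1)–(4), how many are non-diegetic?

3

(1) it's a sound-design accent with no in-world source; no one in the scene can hear it → non-diegetic.
(2) it has no source in the story world and no character can hear it — it's underscore → non-diegetic.
(3) is non-diegetic: it accompanies on-screen graphics, not anything inside the story world.
(4) is diegetic: spoken by a character present in the story world.
Non-diegetic: (1), (2), (3) — that's 3.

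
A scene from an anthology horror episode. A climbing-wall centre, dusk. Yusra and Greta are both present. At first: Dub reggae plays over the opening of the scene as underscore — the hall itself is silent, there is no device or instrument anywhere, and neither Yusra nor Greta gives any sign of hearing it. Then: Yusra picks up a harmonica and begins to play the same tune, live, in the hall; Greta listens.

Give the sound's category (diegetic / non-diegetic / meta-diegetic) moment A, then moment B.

non-diegetic, diegetic

Moment A: no in-world source exists and no character can hear it — underscore → non-diegetic.
Moment B: a harmonica is now a real source in the story world and the characters hear it → diegetic.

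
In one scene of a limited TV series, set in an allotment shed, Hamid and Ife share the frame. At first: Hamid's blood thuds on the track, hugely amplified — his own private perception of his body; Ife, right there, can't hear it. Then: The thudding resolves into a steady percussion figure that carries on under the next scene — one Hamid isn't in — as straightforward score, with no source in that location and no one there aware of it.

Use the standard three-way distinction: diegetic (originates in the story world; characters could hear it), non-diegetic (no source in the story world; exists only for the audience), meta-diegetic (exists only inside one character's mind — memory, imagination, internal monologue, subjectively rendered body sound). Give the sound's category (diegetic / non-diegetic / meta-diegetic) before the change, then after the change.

meta-diegetic, non-diegetic

Before the change: it's Hamid's subjective body sound, inaudible to Ife → meta-diegetic.
After the change: detached from Hamid and playing as sourceless score over a scene he isn't in — for the audience only → non-diegetic.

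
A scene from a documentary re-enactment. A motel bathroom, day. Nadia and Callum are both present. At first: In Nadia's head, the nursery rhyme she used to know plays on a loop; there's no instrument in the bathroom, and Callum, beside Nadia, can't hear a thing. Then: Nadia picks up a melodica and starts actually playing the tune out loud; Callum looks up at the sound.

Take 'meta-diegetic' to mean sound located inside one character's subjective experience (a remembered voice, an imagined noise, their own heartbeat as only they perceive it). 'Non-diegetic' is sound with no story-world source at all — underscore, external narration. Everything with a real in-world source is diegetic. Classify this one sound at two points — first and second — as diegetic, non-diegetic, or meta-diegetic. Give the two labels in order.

meta-diegetic, diegetic

First: the tune exists only as Nadia's private memory; Callum can't hear it → meta-diegetic.
Second: Nadia is now producing it live on a melodica, in the room, and Callum hears it → diegetic.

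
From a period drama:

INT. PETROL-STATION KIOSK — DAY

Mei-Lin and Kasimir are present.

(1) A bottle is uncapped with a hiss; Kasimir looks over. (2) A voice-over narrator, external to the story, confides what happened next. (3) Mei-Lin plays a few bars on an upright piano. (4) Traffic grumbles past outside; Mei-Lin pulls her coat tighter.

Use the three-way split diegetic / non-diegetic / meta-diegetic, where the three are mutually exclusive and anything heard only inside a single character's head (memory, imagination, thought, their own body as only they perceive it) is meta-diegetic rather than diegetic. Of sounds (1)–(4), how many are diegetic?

3

(1) an in-world source (a bottle); characters could hear it → diegetic.
(2) commentary laid over the scene from outside the fiction → non-diegetic.
(3) is diegetic: Mei-Lin is producing the music live, in the story world.
Sound (4): traffic is part of the location's real environment, so diegetic.
Diegetic: (1), (3), (4) — that's 3.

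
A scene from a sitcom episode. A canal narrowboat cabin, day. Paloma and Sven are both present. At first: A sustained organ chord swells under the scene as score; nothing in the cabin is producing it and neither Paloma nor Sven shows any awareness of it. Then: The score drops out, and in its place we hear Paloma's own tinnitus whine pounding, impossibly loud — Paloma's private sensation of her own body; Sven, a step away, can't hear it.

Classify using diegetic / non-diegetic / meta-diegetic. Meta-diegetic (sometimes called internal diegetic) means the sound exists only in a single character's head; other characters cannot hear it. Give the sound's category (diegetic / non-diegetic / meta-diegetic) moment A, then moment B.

Moment A: underscore with no in-world source, inaudible to the characters → non-diegetic.
Moment B: the body sound is Paloma's subjective perception alone — Sven can't hear it → meta-diegetic.

non-diegetic, meta-diegetic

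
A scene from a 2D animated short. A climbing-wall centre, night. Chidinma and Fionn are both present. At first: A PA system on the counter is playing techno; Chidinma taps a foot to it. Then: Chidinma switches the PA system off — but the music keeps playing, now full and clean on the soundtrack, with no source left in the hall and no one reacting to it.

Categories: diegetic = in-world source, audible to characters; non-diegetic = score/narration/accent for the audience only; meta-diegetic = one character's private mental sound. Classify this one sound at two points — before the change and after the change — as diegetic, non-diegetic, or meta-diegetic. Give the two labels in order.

Before the change: a PA system is a real in-scene source and Chidinma reacts to it → diegetic.
After the change: there is no longer any in-world source and no one can hear it — it has become underscore → non-diegetic.

diegetic, non-diegetic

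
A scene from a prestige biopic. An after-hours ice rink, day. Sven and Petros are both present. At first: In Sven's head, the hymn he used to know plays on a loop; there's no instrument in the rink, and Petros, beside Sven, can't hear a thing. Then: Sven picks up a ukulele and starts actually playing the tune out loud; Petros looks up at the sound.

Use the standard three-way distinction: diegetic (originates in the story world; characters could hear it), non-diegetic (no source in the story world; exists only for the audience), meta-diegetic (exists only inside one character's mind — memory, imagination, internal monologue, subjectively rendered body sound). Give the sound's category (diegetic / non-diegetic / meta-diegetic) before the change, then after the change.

meta-diegetic, diegetic

Before the change: the tune exists only as Sven's private memory; Petros can't hear it → meta-diegetic.
After the change: Sven is now producing it live on a ukulele, in the room, and Petros hears it → diegetic.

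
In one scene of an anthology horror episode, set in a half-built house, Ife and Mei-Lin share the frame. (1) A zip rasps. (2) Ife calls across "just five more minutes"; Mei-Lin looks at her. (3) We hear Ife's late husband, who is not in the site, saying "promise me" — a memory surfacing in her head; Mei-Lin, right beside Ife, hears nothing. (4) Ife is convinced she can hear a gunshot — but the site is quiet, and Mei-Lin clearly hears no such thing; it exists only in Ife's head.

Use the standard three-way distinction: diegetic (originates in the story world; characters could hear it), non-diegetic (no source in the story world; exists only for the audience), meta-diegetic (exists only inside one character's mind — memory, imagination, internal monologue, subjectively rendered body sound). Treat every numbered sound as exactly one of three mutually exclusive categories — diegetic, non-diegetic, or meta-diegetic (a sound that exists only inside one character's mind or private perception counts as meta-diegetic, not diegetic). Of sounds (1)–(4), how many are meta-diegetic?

(1) the sound comes from a zip physically present in the location → diegetic.
Sound (2): on-screen dialogue — Ife speaks and Mei-Lin is there to hear, so diegetic.
Sound (3): it's Ife's recollection rendered as sound; the other character can't hear it, so meta-diegetic.
Sound (4): Ife alone 'hears' it — an imagined sound, not present in the space, so meta-diegetic.
So 2 of the 4 are meta-diegetic: (3), (4).

2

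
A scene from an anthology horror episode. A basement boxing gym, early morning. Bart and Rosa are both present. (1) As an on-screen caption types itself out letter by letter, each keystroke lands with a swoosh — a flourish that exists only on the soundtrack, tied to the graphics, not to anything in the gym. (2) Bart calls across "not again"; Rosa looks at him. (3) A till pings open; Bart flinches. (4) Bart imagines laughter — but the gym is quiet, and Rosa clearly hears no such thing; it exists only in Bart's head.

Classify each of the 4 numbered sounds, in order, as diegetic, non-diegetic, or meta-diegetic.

Sound (1): it accompanies on-screen graphics, not anything inside the story world, so non-diegetic.
(2) is diegetic: spoken by a character present in the story world.
(3) an in-world source (a till); characters could hear it → diegetic.
(4) is meta-diegetic: subjective to Bart: the gym is silent and Rosa hears nothing.

non-diegetic, diegetic, diegetic, meta-diegetic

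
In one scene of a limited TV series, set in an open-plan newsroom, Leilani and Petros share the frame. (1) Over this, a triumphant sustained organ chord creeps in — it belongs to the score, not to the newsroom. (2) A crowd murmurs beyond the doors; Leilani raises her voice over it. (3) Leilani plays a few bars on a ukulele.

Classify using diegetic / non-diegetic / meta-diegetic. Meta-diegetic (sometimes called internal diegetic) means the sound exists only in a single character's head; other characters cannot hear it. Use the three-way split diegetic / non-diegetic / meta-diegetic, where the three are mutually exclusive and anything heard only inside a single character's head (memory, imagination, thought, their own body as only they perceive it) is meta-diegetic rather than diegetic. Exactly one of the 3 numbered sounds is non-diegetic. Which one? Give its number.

1

(1) is non-diegetic: it has no source in the story world and no character can hear it — it's underscore.
(2) is diegetic: it's the actual ambient sound of the location.
(3) is diegetic: a character is playing a ukulele on screen.
Only (1) is non-diegetic.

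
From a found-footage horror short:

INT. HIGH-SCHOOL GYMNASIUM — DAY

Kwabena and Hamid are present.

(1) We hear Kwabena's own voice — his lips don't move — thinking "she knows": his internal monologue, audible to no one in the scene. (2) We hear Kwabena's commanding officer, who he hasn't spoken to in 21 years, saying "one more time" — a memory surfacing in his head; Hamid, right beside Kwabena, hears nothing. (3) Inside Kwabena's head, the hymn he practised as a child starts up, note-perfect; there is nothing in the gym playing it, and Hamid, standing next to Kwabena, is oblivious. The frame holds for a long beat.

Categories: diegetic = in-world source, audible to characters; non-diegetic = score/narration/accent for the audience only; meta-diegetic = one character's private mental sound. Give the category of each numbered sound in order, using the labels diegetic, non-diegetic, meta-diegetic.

meta-diegetic, meta-diegetic, meta-diegetic

(1) is meta-diegetic: internal monologue — inside Kwabena's mind, not spoken into the scene.
Sound (2): the voice is a memory playing only inside Kwabena's mind; Hamid can't hear it, so meta-diegetic.
(3) the music is a memory playing inside Kwabena's mind alone; no real-world source, Hamid can't hear it → meta-diegetic.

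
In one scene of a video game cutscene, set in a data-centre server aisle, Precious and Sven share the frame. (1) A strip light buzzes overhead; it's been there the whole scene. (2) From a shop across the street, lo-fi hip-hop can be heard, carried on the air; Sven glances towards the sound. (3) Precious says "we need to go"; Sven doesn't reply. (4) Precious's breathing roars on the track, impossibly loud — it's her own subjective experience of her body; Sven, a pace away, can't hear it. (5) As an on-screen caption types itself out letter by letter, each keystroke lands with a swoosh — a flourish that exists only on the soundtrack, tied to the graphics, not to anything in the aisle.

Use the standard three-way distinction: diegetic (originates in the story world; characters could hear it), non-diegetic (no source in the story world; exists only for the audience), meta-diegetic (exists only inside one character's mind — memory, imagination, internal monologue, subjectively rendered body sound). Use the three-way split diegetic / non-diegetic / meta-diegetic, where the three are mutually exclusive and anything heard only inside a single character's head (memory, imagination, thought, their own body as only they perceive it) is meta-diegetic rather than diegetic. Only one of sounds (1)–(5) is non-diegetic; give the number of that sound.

(1) ambient/room sound belonging to the story's physical space → diegetic.
(2) is diegetic: it's coming from a shop across the street — a location within the story world — and Sven reacts.
(3) spoken by a character present in the story world → diegetic.
Sound (4): point-of-audition from inside Precious's body; not a sound in the room, so meta-diegetic.
(5) it accompanies on-screen graphics, not anything inside the story world → non-diegetic.
Only (5) is non-diegetic.

5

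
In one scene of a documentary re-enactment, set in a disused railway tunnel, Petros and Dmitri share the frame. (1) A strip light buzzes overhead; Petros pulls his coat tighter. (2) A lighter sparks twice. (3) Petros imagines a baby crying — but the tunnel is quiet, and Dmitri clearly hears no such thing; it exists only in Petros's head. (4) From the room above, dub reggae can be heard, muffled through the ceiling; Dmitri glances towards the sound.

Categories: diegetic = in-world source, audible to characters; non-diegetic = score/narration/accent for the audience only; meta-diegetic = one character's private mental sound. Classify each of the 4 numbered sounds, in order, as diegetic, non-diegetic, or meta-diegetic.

(1) is diegetic: it's the actual ambient sound of the location.
Sound (2): the sound comes from a lighter physically present in the location, so diegetic.
(3) is meta-diegetic: Petros alone 'hears' it — an imagined sound, not present in the space.
Sound (4): off-screen diegetic: the source is out of frame but still in the story's space, so diegetic.

diegetic, diegetic, meta-diegetic, diegetic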